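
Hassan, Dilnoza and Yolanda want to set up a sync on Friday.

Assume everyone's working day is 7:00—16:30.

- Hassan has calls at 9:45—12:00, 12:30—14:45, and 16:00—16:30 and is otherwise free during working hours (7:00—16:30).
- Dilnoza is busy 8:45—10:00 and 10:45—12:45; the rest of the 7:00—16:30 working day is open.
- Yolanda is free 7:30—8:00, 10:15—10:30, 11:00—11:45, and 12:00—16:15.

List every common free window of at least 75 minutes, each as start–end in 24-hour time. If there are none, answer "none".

Hassan free within 07:00–16:30: 07:00–09:45, 12:00–12:30, 14:45–16:00.
Dilnoza free within 07:00–16:30: 07:00–08:45, 10:00–10:45, 12:45–16:30.
Hassan ∩ Dilnoza: 07:00–08:45, 14:45–16:00.
Hassan ∩ Dilnoza ∩ Yolanda: 07:30–08:00, 14:45–16:00.
Windows ≥ 75 min: 14:45–16:00.

14:45–16:00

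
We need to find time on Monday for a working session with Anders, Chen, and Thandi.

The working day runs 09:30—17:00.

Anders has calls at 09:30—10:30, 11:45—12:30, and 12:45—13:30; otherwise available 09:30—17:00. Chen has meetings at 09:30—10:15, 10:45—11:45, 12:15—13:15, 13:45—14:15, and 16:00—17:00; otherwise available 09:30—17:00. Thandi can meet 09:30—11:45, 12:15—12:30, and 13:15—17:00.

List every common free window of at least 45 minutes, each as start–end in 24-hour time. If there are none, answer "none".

14:15–16:00

Anders free within 09:30–17:00: 10:30–11:45, 12:30–12:45, 13:30–17:00.
Chen free within 09:30–17:00: 10:15–10:45, 11:45–12:15, 13:15–13:45, 14:15–16:00.
Anders ∩ Chen: 10:30–10:45, 13:30–13:45, 14:15–16:00.
Anders ∩ Chen ∩ Thandi: 10:30–10:45, 13:30–13:45, 14:15–16:00.
Windows ≥ 45 min: 14:15–16:00.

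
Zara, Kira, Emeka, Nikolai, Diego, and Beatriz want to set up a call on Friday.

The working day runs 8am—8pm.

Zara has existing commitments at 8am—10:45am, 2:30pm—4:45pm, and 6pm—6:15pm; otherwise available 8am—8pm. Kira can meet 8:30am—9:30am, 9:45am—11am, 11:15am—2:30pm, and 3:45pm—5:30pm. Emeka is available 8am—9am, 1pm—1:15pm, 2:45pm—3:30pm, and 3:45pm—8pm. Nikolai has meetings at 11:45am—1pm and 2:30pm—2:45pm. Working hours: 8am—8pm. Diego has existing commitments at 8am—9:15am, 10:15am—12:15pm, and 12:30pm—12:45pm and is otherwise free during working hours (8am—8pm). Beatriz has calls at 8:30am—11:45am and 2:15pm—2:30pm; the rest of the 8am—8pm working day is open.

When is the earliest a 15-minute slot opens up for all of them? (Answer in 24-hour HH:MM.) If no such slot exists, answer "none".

13:00

Zara free within 08:00–20:00: 10:45–14:30, 16:45–18:00, 18:15–20:00.
Nikolai free within 08:00–20:00: 08:00–11:45, 13:00–14:30, 14:45–20:00.
Diego free within 08:00–20:00: 09:15–10:15, 12:15–12:30, 12:45–20:00.
Beatriz free within 08:00–20:00: 08:00–08:30, 11:45–14:15, 14:30–20:00.
Zara ∩ Kira: 10:45–11:00, 11:15–14:30, 16:45–17:30.
Zara ∩ Kira ∩ Emeka: 13:00–13:15, 16:45–17:30.
Zara ∩ Kira ∩ Emeka ∩ Nikolai: 13:00–13:15, 16:45–17:30.
Zara ∩ Kira ∩ Emeka ∩ Nikolai ∩ Diego: 13:00–13:15, 16:45–17:30.
Zara ∩ Kira ∩ Emeka ∩ Nikolai ∩ Diego ∩ Beatriz: 13:00–13:15, 16:45–17:30.
Windows ≥ 15 min: 13:00–13:15, 16:45–17:30.
Earliest such window starts at 13:00.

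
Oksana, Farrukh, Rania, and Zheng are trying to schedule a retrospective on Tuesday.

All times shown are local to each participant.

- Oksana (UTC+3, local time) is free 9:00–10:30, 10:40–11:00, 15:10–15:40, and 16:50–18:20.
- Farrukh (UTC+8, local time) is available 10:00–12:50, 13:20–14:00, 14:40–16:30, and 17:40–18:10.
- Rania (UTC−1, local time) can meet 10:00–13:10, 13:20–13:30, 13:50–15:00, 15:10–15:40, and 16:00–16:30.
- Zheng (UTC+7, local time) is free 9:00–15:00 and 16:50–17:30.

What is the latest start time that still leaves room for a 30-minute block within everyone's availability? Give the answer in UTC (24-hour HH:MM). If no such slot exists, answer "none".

Oksana → UTC: 06:00–07:30, 07:40–08:00, 12:10–12:40, 13:50–15:20.
Farrukh → UTC: 02:00–04:50, 05:20–06:00, 06:40–08:30, 09:40–10:10.
Rania → UTC: 11:00–14:10, 14:20–14:30, 14:50–16:00, 16:10–16:40, 17:00–17:30.
Zheng → UTC: 02:00–08:00, 09:50–10:30.
Oksana ∩ Farrukh: 06:40–07:30, 07:40–08:00.
Oksana ∩ Farrukh ∩ Rania: (none).
Oksana ∩ Farrukh ∩ Rania ∩ Zheng: (none).
Windows ≥ 30 min: (none).

none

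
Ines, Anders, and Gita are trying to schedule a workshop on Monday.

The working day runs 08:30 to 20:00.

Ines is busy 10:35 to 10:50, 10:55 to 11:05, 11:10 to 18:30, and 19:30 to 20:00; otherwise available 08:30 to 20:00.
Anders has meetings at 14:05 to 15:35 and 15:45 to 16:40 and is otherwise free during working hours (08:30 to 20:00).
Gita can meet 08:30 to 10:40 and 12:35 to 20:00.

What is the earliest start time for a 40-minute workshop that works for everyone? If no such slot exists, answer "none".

Ines free within 08:30–20:00: 08:30–10:35, 10:50–10:55, 11:05–11:10, 18:30–19:30.
Anders free within 08:30–20:00: 08:30–14:05, 15:35–15:45, 16:40–20:00.
Ines ∩ Anders: 08:30–10:35, 10:50–10:55, 11:05–11:10, 18:30–19:30.
Ines ∩ Anders ∩ Gita: 08:30–10:35, 18:30–19:30.
Windows ≥ 40 min: 08:30–10:35, 18:30–19:30.
Earliest such window starts at 08:30.

08:30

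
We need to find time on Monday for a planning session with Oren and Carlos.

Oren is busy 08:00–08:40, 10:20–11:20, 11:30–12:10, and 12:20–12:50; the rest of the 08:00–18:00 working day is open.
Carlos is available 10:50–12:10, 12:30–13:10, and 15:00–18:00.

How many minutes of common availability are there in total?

210 minutes

Oren free within 08:00–18:00: 08:40–10:20, 11:20–11:30, 12:10–12:20, 12:50–18:00.
Oren ∩ Carlos: 11:20–11:30, 12:50–13:10, 15:00–18:00.
Total common minutes: 10 + 20 + 180 = 210.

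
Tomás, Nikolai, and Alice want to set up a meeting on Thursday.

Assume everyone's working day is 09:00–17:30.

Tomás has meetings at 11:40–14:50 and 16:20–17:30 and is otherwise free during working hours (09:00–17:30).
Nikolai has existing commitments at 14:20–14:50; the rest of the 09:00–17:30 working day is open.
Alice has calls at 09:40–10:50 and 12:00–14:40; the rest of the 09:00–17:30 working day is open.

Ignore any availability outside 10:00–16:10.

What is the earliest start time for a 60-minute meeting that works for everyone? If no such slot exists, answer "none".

14:50

Tomás free within 09:00–17:30: 09:00–11:40, 14:50–16:20.
Nikolai free within 09:00–17:30: 09:00–14:20, 14:50–17:30.
Alice free within 09:00–17:30: 09:00–09:40, 10:50–12:00, 14:40–17:30.
Tomás ∩ Nikolai: 09:00–11:40, 14:50–16:20.
Tomás ∩ Nikolai ∩ Alice: 09:00–09:40, 10:50–11:40, 14:50–16:20.
Restricted to 10:00–16:10: 10:50–11:40, 14:50–16:10.
Windows ≥ 60 min: 14:50–16:10.
Earliest such window starts at 14:50.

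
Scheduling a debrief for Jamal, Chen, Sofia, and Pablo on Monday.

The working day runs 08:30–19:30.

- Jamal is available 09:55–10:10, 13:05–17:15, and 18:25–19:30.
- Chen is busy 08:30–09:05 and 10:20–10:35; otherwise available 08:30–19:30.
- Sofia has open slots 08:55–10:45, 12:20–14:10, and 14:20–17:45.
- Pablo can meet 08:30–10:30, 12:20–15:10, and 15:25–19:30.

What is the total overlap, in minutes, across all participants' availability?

240 minutes

Chen free within 08:30–19:30: 09:05–10:20, 10:35–19:30.
Jamal ∩ Chen: 09:55–10:10, 13:05–17:15, 18:25–19:30.
Jamal ∩ Chen ∩ Sofia: 09:55–10:10, 13:05–14:10, 14:20–17:15.
Jamal ∩ Chen ∩ Sofia ∩ Pablo: 09:55–10:10, 13:05–14:10, 14:20–15:10, 15:25–17:15.
Total common minutes: 15 + 65 + 50 + 110 = 240.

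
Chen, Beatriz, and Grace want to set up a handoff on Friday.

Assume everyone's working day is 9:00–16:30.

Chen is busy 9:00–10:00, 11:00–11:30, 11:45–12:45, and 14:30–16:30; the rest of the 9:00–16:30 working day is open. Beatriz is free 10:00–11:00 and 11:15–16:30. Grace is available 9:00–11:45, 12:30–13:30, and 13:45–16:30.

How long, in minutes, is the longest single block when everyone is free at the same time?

60 minutes

Chen free within 09:00–16:30: 10:00–11:00, 11:30–11:45, 12:45–14:30.
Chen ∩ Beatriz: 10:00–11:00, 11:30–11:45, 12:45–14:30.
Chen ∩ Beatriz ∩ Grace: 10:00–11:00, 11:30–11:45, 12:45–13:30, 13:45–14:30.
Common window lengths: 60, 15, 45, 45 min; longest is 60.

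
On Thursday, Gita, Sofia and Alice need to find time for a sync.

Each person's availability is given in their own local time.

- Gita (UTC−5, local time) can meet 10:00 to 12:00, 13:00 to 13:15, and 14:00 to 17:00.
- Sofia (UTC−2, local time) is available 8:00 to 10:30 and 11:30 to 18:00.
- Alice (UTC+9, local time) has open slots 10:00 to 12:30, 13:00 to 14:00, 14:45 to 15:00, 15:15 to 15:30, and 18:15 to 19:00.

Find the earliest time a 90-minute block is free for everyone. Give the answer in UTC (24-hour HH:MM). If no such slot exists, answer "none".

Gita → UTC: 15:00–17:00, 18:00–18:15, 19:00–22:00.
Sofia → UTC: 10:00–12:30, 13:30–20:00.
Alice → UTC: 01:00–03:30, 04:00–05:00, 05:45–06:00, 06:15–06:30, 09:15–10:00.
Gita ∩ Sofia: 15:00–17:00, 18:00–18:15, 19:00–20:00.
Gita ∩ Sofia ∩ Alice: (none).
Windows ≥ 90 min: (none).

none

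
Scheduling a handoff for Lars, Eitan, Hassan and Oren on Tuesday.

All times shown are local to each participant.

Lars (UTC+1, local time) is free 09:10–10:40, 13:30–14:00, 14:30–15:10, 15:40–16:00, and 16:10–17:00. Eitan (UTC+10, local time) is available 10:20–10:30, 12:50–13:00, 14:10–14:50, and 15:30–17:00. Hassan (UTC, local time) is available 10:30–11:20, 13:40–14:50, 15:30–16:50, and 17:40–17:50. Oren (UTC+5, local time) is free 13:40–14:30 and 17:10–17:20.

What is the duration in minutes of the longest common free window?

0 minutes

Lars → UTC: 08:10–09:40, 12:30–13:00, 13:30–14:10, 14:40–15:00, 15:10–16:00.
Eitan → UTC: 00:20–00:30, 02:50–03:00, 04:10–04:50, 05:30–07:00.
Hassan → UTC: 10:30–11:20, 13:40–14:50, 15:30–16:50, 17:40–17:50.
Oren → UTC: 08:40–09:30, 12:10–12:20.
Lars ∩ Eitan: (none).
Lars ∩ Eitan ∩ Hassan: (none).
Lars ∩ Eitan ∩ Hassan ∩ Oren: (none).
No common window.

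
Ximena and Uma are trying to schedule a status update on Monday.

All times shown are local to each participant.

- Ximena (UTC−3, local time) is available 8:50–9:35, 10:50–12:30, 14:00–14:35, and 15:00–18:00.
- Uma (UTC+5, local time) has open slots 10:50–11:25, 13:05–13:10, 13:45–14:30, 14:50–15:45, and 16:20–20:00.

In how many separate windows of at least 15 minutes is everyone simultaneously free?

2

Ximena → UTC: 11:50–12:35, 13:50–15:30, 17:00–17:35, 18:00–21:00.
Uma → UTC: 05:50–06:25, 08:05–08:10, 08:45–09:30, 09:50–10:45, 11:20–15:00.
Ximena ∩ Uma: 11:50–12:35, 13:50–15:00.
Windows ≥ 15 min: 11:50–12:35, 13:50–15:00.
That's 2 windows.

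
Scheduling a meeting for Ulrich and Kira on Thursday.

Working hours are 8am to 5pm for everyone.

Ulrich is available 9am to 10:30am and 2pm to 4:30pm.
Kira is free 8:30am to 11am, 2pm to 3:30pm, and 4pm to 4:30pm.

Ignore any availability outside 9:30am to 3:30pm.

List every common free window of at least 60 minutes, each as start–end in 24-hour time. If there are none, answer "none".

09:30–10:30, 14:00–15:30

Ulrich ∩ Kira: 09:00–10:30, 14:00–15:30, 16:00–16:30.
Restricted to 09:30–15:30: 09:30–10:30, 14:00–15:30.
Windows ≥ 60 min: 09:30–10:30, 14:00–15:30.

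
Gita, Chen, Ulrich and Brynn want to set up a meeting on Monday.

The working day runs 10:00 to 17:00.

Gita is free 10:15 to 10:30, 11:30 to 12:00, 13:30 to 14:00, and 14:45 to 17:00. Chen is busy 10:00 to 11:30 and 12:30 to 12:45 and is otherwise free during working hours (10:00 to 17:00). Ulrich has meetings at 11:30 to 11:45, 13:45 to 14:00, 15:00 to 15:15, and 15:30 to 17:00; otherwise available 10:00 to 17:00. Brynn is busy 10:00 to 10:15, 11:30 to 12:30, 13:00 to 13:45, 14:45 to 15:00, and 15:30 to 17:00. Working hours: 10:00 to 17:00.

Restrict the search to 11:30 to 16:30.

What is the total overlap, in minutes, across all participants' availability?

15 minutes

Chen free within 10:00–17:00: 11:30–12:30, 12:45–17:00.
Ulrich free within 10:00–17:00: 10:00–11:30, 11:45–13:45, 14:00–15:00, 15:15–15:30.
Brynn free within 10:00–17:00: 10:15–11:30, 12:30–13:00, 13:45–14:45, 15:00–15:30.
Gita ∩ Chen: 11:30–12:00, 13:30–14:00, 14:45–17:00.
Gita ∩ Chen ∩ Ulrich: 11:45–12:00, 13:30–13:45, 14:45–15:00, 15:15–15:30.
Gita ∩ Chen ∩ Ulrich ∩ Brynn: 15:15–15:30.
Restricted to 11:30–16:30: 15:15–15:30.
Total common minutes: 15.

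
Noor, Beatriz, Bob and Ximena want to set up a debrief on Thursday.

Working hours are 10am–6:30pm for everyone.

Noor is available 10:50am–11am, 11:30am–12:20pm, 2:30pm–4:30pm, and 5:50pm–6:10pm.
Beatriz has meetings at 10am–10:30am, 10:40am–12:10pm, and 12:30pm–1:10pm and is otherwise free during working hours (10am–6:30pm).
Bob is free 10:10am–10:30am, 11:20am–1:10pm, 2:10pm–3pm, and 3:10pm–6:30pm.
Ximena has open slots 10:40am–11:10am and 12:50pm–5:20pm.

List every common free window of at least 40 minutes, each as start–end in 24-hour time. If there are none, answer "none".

15:10–16:30

Beatriz free within 10:00–18:30: 10:30–10:40, 12:10–12:30, 13:10–18:30.
Noor ∩ Beatriz: 12:10–12:20, 14:30–16:30, 17:50–18:10.
Noor ∩ Beatriz ∩ Bob: 12:10–12:20, 14:30–15:00, 15:10–16:30, 17:50–18:10.
Noor ∩ Beatriz ∩ Bob ∩ Ximena: 14:30–15:00, 15:10–16:30.
Windows ≥ 40 min: 15:10–16:30.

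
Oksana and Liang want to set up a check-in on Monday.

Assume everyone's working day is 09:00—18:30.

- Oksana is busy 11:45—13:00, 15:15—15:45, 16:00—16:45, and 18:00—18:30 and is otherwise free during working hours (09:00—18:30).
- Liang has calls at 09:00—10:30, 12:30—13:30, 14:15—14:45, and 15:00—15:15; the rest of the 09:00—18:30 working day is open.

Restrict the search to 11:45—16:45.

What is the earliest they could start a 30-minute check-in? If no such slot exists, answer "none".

Oksana free within 09:00–18:30: 09:00–11:45, 13:00–15:15, 15:45–16:00, 16:45–18:00.
Liang free within 09:00–18:30: 10:30–12:30, 13:30–14:15, 14:45–15:00, 15:15–18:30.
Oksana ∩ Liang: 10:30–11:45, 13:30–14:15, 14:45–15:00, 15:45–16:00, 16:45–18:00.
Restricted to 11:45–16:45: 13:30–14:15, 14:45–15:00, 15:45–16:00.
Windows ≥ 30 min: 13:30–14:15.
Earliest such window starts at 13:30.

13:30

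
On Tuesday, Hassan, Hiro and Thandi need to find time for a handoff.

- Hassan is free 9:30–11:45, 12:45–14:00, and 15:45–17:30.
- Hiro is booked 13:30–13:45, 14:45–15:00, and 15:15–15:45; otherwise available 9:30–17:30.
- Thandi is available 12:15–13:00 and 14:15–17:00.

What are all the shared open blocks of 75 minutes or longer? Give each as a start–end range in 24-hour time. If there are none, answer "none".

Hiro free within 09:30–17:30: 09:30–13:30, 13:45–14:45, 15:00–15:15, 15:45–17:30.
Hassan ∩ Hiro: 09:30–11:45, 12:45–13:30, 13:45–14:00, 15:45–17:30.
Hassan ∩ Hiro ∩ Thandi: 12:45–13:00, 15:45–17:00.
Windows ≥ 75 min: 15:45–17:00.

15:45–17:00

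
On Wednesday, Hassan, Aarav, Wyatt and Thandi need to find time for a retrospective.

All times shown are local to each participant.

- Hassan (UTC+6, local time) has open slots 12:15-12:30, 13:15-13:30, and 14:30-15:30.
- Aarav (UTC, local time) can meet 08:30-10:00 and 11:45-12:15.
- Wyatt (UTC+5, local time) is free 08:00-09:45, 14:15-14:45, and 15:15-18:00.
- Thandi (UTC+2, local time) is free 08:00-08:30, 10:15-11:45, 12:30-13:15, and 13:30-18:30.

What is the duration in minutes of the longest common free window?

Hassan → UTC: 06:15–06:30, 07:15–07:30, 08:30–09:30.
Aarav → UTC: 08:30–10:00, 11:45–12:15.
Wyatt → UTC: 03:00–04:45, 09:15–09:45, 10:15–13:00.
Thandi → UTC: 06:00–06:30, 08:15–09:45, 10:30–11:15, 11:30–16:30.
Hassan ∩ Aarav: 08:30–09:30.
Hassan ∩ Aarav ∩ Wyatt: 09:15–09:30.
Hassan ∩ Aarav ∩ Wyatt ∩ Thandi: 09:15–09:30.
Single common window of 15 minutes.

15 minutes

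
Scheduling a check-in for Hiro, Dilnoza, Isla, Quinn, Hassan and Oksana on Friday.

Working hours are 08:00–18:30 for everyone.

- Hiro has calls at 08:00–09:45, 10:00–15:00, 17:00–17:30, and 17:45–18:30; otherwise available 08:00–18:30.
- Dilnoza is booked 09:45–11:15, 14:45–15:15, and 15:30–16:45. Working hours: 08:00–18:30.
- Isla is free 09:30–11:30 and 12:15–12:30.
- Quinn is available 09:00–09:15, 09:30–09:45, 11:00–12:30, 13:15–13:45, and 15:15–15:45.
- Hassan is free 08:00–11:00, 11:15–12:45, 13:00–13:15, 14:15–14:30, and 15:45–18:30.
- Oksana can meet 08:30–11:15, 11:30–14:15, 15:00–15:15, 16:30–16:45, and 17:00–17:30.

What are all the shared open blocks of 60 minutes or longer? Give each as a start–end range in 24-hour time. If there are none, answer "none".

none

Hiro free within 08:00–18:30: 09:45–10:00, 15:00–17:00, 17:30–17:45.
Dilnoza free within 08:00–18:30: 08:00–09:45, 11:15–14:45, 15:15–15:30, 16:45–18:30.
Hiro ∩ Dilnoza: 15:15–15:30, 16:45–17:00, 17:30–17:45.
Hiro ∩ Dilnoza ∩ Isla: (none).
Hiro ∩ Dilnoza ∩ Isla ∩ Quinn: (none).
Hiro ∩ Dilnoza ∩ Isla ∩ Quinn ∩ Hassan: (none).
Hiro ∩ Dilnoza ∩ Isla ∩ Quinn ∩ Hassan ∩ Oksana: (none).
Windows ≥ 60 min: (none).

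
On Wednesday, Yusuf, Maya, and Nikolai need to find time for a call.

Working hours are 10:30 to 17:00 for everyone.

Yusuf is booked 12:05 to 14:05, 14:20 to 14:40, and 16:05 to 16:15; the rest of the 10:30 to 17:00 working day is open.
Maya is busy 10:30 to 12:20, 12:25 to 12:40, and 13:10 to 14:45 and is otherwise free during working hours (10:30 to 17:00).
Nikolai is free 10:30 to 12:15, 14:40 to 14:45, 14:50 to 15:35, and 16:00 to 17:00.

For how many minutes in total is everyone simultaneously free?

95 minutes

Yusuf free within 10:30–17:00: 10:30–12:05, 14:05–14:20, 14:40–16:05, 16:15–17:00.
Maya free within 10:30–17:00: 12:20–12:25, 12:40–13:10, 14:45–17:00.
Yusuf ∩ Maya: 14:45–16:05, 16:15–17:00.
Yusuf ∩ Maya ∩ Nikolai: 14:50–15:35, 16:00–16:05, 16:15–17:00.
Total common minutes: 45 + 5 + 45 = 95.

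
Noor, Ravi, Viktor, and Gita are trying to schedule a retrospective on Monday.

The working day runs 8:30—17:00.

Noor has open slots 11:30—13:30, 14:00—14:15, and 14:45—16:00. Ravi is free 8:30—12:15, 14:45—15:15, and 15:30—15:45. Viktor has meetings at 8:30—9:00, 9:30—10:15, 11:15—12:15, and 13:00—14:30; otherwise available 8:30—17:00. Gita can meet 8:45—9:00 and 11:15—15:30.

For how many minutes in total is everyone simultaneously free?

30 minutes

Viktor free within 08:30–17:00: 09:00–09:30, 10:15–11:15, 12:15–13:00, 14:30–17:00.
Noor ∩ Ravi: 11:30–12:15, 14:45–15:15, 15:30–15:45.
Noor ∩ Ravi ∩ Viktor: 14:45–15:15, 15:30–15:45.
Noor ∩ Ravi ∩ Viktor ∩ Gita: 14:45–15:15.
Total common minutes: 30.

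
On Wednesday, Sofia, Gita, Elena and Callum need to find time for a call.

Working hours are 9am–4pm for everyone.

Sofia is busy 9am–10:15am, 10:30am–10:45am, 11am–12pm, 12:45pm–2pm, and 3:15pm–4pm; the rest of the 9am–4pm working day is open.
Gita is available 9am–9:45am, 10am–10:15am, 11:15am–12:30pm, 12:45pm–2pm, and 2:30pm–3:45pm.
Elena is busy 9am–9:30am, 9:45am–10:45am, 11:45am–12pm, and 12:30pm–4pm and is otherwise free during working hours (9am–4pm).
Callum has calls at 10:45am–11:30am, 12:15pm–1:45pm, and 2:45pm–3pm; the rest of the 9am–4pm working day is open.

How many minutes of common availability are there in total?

15 minutes

Sofia free within 09:00–16:00: 10:15–10:30, 10:45–11:00, 12:00–12:45, 14:00–15:15.
Elena free within 09:00–16:00: 09:30–09:45, 10:45–11:45, 12:00–12:30.
Callum free within 09:00–16:00: 09:00–10:45, 11:30–12:15, 13:45–14:45, 15:00–16:00.
Sofia ∩ Gita: 12:00–12:30, 14:30–15:15.
Sofia ∩ Gita ∩ Elena: 12:00–12:30.
Sofia ∩ Gita ∩ Elena ∩ Callum: 12:00–12:15.
Total common minutes: 15.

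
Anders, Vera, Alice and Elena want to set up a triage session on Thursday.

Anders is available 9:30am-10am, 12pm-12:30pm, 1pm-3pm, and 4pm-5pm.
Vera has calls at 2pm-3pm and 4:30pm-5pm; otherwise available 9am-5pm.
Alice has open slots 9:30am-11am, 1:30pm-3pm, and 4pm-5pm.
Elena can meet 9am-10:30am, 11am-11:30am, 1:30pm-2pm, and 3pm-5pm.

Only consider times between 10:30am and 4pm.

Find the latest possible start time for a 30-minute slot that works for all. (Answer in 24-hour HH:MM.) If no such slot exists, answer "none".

Vera free within 09:00–17:00: 09:00–14:00, 15:00–16:30.
Anders ∩ Vera: 09:30–10:00, 12:00–12:30, 13:00–14:00, 16:00–16:30.
Anders ∩ Vera ∩ Alice: 09:30–10:00, 13:30–14:00, 16:00–16:30.
Anders ∩ Vera ∩ Alice ∩ Elena: 09:30–10:00, 13:30–14:00, 16:00–16:30.
Restricted to 10:30–16:00: 13:30–14:00.
Windows ≥ 30 min: 13:30–14:00.
Latest start in the last window 13:30–14:00 is 14:00 − 30 min = 13:30.

13:30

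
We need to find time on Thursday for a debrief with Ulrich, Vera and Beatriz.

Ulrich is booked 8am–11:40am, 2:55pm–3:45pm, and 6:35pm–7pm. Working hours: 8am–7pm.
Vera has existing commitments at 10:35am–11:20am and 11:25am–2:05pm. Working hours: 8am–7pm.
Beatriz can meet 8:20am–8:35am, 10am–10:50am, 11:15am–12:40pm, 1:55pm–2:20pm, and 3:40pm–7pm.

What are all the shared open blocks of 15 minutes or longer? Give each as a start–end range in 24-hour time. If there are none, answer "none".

Ulrich free within 08:00–19:00: 11:40–14:55, 15:45–18:35.
Vera free within 08:00–19:00: 08:00–10:35, 11:20–11:25, 14:05–19:00.
Ulrich ∩ Vera: 14:05–14:55, 15:45–18:35.
Ulrich ∩ Vera ∩ Beatriz: 14:05–14:20, 15:45–18:35.
Windows ≥ 15 min: 14:05–14:20, 15:45–18:35.

14:05–14:20, 15:45–18:35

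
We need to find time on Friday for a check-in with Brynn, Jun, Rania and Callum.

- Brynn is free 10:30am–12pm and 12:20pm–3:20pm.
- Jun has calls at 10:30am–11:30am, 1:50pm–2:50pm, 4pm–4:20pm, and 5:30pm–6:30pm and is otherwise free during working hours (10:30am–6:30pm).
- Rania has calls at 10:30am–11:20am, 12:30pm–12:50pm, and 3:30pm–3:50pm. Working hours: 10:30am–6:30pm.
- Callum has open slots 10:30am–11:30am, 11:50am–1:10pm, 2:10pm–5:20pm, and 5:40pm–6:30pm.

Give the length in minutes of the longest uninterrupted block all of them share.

30 minutes

Jun free within 10:30–18:30: 11:30–13:50, 14:50–16:00, 16:20–17:30.
Rania free within 10:30–18:30: 11:20–12:30, 12:50–15:30, 15:50–18:30.
Brynn ∩ Jun: 11:30–12:00, 12:20–13:50, 14:50–15:20.
Brynn ∩ Jun ∩ Rania: 11:30–12:00, 12:20–12:30, 12:50–13:50, 14:50–15:20.
Brynn ∩ Jun ∩ Rania ∩ Callum: 11:50–12:00, 12:20–12:30, 12:50–13:10, 14:50–15:20.
Common window lengths: 10, 10, 20, 30 min; longest is 30.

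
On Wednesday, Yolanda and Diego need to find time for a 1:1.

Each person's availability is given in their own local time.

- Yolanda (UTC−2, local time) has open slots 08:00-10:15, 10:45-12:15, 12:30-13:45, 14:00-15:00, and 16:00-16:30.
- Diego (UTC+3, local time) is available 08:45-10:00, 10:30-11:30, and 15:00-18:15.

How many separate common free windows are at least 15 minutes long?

3

Yolanda → UTC: 10:00–12:15, 12:45–14:15, 14:30–15:45, 16:00–17:00, 18:00–18:30.
Diego → UTC: 05:45–07:00, 07:30–08:30, 12:00–15:15.
Yolanda ∩ Diego: 12:00–12:15, 12:45–14:15, 14:30–15:15.
Windows ≥ 15 min: 12:00–12:15, 12:45–14:15, 14:30–15:15.
That's 3 windows.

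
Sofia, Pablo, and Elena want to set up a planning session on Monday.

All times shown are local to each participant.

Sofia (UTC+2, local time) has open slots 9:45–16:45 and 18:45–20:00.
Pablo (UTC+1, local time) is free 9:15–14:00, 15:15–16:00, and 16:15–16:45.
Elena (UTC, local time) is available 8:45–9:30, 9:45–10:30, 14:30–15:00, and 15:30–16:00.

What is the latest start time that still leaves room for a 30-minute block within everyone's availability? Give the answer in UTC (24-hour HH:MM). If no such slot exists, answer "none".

Sofia → UTC: 07:45–14:45, 16:45–18:00.
Pablo → UTC: 08:15–13:00, 14:15–15:00, 15:15–15:45.
Elena → UTC: 08:45–09:30, 09:45–10:30, 14:30–15:00, 15:30–16:00.
Sofia ∩ Pablo: 08:15–13:00, 14:15–14:45.
Sofia ∩ Pablo ∩ Elena: 08:45–09:30, 09:45–10:30, 14:30–14:45.
Windows ≥ 30 min: 08:45–09:30, 09:45–10:30.
Latest start in the last window 09:45–10:30 is 10:30 − 30 min = 10:00.

10:00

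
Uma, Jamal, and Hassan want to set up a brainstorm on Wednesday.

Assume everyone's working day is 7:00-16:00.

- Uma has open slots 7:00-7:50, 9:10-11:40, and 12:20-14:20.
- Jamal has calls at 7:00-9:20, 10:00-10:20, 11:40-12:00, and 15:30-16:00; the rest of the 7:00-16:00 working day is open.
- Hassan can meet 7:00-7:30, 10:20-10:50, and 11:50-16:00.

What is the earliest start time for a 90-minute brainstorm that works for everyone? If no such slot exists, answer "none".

Jamal free within 07:00–16:00: 09:20–10:00, 10:20–11:40, 12:00–15:30.
Uma ∩ Jamal: 09:20–10:00, 10:20–11:40, 12:20–14:20.
Uma ∩ Jamal ∩ Hassan: 10:20–10:50, 12:20–14:20.
Windows ≥ 90 min: 12:20–14:20.
Earliest such window starts at 12:20.

12:20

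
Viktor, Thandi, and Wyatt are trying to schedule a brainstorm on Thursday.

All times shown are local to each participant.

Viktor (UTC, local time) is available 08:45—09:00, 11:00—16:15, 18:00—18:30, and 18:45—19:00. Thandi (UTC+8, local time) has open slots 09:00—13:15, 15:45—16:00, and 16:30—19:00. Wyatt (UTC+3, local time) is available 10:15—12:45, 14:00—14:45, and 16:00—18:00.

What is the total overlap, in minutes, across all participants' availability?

15 minutes

Viktor → UTC: 08:45–09:00, 11:00–16:15, 18:00–18:30, 18:45–19:00.
Thandi → UTC: 01:00–05:15, 07:45–08:00, 08:30–11:00.
Wyatt → UTC: 07:15–09:45, 11:00–11:45, 13:00–15:00.
Viktor ∩ Thandi: 08:45–09:00.
Viktor ∩ Thandi ∩ Wyatt: 08:45–09:00.
Total common minutes: 15.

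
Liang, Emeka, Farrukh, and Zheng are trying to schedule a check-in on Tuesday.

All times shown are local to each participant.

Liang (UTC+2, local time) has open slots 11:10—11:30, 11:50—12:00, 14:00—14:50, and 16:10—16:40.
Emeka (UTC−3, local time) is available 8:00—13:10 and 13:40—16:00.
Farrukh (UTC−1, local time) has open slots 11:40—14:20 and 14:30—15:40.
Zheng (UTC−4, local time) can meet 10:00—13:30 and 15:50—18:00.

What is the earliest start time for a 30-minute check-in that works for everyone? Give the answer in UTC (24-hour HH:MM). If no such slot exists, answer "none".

Liang → UTC: 09:10–09:30, 09:50–10:00, 12:00–12:50, 14:10–14:40.
Emeka → UTC: 11:00–16:10, 16:40–19:00.
Farrukh → UTC: 12:40–15:20, 15:30–16:40.
Zheng → UTC: 14:00–17:30, 19:50–22:00.
Liang ∩ Emeka: 12:00–12:50, 14:10–14:40.
Liang ∩ Emeka ∩ Farrukh: 12:40–12:50, 14:10–14:40.
Liang ∩ Emeka ∩ Farrukh ∩ Zheng: 14:10–14:40.
Windows ≥ 30 min: 14:10–14:40.
Earliest such window starts at 14:10.

14:10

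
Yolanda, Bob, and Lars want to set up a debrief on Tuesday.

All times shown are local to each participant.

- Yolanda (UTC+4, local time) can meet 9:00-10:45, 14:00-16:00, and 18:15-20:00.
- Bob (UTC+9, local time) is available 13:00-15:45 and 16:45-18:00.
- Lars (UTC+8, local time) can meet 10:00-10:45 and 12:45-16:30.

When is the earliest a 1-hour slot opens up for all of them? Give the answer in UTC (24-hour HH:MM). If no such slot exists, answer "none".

Yolanda → UTC: 05:00–06:45, 10:00–12:00, 14:15–16:00.
Bob → UTC: 04:00–06:45, 07:45–09:00.
Lars → UTC: 02:00–02:45, 04:45–08:30.
Yolanda ∩ Bob: 05:00–06:45.
Yolanda ∩ Bob ∩ Lars: 05:00–06:45.
Windows ≥ 60 min: 05:00–06:45.
Earliest such window starts at 05:00.

05:00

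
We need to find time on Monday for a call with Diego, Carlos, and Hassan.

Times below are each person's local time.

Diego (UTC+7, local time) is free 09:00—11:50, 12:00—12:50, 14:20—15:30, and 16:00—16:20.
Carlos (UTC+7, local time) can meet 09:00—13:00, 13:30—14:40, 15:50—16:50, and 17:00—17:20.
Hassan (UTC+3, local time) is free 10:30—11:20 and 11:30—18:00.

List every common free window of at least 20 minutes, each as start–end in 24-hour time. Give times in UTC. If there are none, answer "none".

09:00–09:20

Diego → UTC: 02:00–04:50, 05:00–05:50, 07:20–08:30, 09:00–09:20.
Carlos → UTC: 02:00–06:00, 06:30–07:40, 08:50–09:50, 10:00–10:20.
Hassan → UTC: 07:30–08:20, 08:30–15:00.
Diego ∩ Carlos: 02:00–04:50, 05:00–05:50, 07:20–07:40, 09:00–09:20.
Diego ∩ Carlos ∩ Hassan: 07:30–07:40, 09:00–09:20.
Windows ≥ 20 min: 09:00–09:20.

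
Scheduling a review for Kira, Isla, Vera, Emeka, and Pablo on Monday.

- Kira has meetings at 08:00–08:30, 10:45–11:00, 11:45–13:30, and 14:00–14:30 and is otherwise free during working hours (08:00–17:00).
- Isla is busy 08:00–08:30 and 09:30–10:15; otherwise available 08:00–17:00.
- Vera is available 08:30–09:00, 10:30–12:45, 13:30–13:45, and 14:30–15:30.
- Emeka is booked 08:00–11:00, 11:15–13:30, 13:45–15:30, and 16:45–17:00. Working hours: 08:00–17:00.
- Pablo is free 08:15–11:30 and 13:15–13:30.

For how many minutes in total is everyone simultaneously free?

Kira free within 08:00–17:00: 08:30–10:45, 11:00–11:45, 13:30–14:00, 14:30–17:00.
Isla free within 08:00–17:00: 08:30–09:30, 10:15–17:00.
Emeka free within 08:00–17:00: 11:00–11:15, 13:30–13:45, 15:30–16:45.
Kira ∩ Isla: 08:30–09:30, 10:15–10:45, 11:00–11:45, 13:30–14:00, 14:30–17:00.
Kira ∩ Isla ∩ Vera: 08:30–09:00, 10:30–10:45, 11:00–11:45, 13:30–13:45, 14:30–15:30.
Kira ∩ Isla ∩ Vera ∩ Emeka: 11:00–11:15, 13:30–13:45.
Kira ∩ Isla ∩ Vera ∩ Emeka ∩ Pablo: 11:00–11:15.
Total common minutes: 15.

15 minutes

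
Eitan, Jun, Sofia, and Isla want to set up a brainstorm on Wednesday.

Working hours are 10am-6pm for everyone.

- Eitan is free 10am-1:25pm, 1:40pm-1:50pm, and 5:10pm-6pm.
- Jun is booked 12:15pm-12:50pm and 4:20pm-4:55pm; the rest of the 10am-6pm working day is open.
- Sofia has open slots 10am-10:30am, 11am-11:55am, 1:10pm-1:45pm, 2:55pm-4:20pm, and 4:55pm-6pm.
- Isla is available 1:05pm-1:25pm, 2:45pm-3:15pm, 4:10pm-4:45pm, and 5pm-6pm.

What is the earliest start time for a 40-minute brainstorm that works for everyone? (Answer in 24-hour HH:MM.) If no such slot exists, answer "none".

Jun free within 10:00–18:00: 10:00–12:15, 12:50–16:20, 16:55–18:00.
Eitan ∩ Jun: 10:00–12:15, 12:50–13:25, 13:40–13:50, 17:10–18:00.
Eitan ∩ Jun ∩ Sofia: 10:00–10:30, 11:00–11:55, 13:10–13:25, 13:40–13:45, 17:10–18:00.
Eitan ∩ Jun ∩ Sofia ∩ Isla: 13:10–13:25, 17:10–18:00.
Windows ≥ 40 min: 17:10–18:00.
Earliest such window starts at 17:10.

17:10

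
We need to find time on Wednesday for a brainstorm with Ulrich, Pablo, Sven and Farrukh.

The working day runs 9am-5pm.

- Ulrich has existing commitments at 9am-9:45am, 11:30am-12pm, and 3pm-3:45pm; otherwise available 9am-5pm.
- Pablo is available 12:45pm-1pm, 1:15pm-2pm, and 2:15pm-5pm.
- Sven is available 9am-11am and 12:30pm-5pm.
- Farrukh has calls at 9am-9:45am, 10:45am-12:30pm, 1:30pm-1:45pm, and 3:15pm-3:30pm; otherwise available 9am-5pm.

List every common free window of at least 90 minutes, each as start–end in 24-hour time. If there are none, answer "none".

Ulrich free within 09:00–17:00: 09:45–11:30, 12:00–15:00, 15:45–17:00.
Farrukh free within 09:00–17:00: 09:45–10:45, 12:30–13:30, 13:45–15:15, 15:30–17:00.
Ulrich ∩ Pablo: 12:45–13:00, 13:15–14:00, 14:15–15:00, 15:45–17:00.
Ulrich ∩ Pablo ∩ Sven: 12:45–13:00, 13:15–14:00, 14:15–15:00, 15:45–17:00.
Ulrich ∩ Pablo ∩ Sven ∩ Farrukh: 12:45–13:00, 13:15–13:30, 13:45–14:00, 14:15–15:00, 15:45–17:00.
Windows ≥ 90 min: (none).

none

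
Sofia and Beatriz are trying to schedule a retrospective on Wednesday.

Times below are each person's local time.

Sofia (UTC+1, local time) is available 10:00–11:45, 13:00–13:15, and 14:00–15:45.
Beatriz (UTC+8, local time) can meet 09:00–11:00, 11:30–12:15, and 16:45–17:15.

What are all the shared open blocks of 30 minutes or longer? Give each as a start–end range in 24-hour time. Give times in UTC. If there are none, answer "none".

none

Sofia → UTC: 09:00–10:45, 12:00–12:15, 13:00–14:45.
Beatriz → UTC: 01:00–03:00, 03:30–04:15, 08:45–09:15.
Sofia ∩ Beatriz: 09:00–09:15.
Windows ≥ 30 min: (none).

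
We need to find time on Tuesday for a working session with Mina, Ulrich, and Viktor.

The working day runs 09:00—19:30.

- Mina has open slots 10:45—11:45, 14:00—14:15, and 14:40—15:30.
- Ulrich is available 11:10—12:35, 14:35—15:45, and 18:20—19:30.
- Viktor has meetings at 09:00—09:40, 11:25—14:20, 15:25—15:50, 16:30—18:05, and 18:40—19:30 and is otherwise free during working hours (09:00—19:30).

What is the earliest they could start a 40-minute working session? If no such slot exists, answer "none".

Viktor free within 09:00–19:30: 09:40–11:25, 14:20–15:25, 15:50–16:30, 18:05–18:40.
Mina ∩ Ulrich: 11:10–11:45, 14:40–15:30.
Mina ∩ Ulrich ∩ Viktor: 11:10–11:25, 14:40–15:25.
Windows ≥ 40 min: 14:40–15:25.
Earliest such window starts at 14:40.

14:40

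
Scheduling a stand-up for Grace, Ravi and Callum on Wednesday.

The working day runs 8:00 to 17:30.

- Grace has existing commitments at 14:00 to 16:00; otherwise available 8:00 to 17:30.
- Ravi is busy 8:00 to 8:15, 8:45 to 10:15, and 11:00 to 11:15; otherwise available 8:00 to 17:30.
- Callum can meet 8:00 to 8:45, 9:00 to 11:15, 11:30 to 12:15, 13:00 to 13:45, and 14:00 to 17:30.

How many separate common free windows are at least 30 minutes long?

5

Grace free within 08:00–17:30: 08:00–14:00, 16:00–17:30.
Ravi free within 08:00–17:30: 08:15–08:45, 10:15–11:00, 11:15–17:30.
Grace ∩ Ravi: 08:15–08:45, 10:15–11:00, 11:15–14:00, 16:00–17:30.
Grace ∩ Ravi ∩ Callum: 08:15–08:45, 10:15–11:00, 11:30–12:15, 13:00–13:45, 16:00–17:30.
Windows ≥ 30 min: 08:15–08:45, 10:15–11:00, 11:30–12:15, 13:00–13:45, 16:00–17:30.
That's 5 windows.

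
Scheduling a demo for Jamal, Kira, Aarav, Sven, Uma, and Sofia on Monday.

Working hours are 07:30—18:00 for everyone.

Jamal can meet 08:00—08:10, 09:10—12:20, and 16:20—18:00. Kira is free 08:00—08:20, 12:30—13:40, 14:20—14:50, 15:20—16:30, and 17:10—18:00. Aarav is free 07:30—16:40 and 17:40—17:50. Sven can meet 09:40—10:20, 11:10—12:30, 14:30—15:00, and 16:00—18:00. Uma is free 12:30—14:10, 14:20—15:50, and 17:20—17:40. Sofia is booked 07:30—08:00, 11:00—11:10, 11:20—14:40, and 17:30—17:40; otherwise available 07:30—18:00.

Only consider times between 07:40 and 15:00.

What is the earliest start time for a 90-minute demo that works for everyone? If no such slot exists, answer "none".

Sofia free within 07:30–18:00: 08:00–11:00, 11:10–11:20, 14:40–17:30, 17:40–18:00.
Jamal ∩ Kira: 08:00–08:10, 16:20–16:30, 17:10–18:00.
Jamal ∩ Kira ∩ Aarav: 08:00–08:10, 16:20–16:30, 17:40–17:50.
Jamal ∩ Kira ∩ Aarav ∩ Sven: 16:20–16:30, 17:40–17:50.
Jamal ∩ Kira ∩ Aarav ∩ Sven ∩ Uma: (none).
Jamal ∩ Kira ∩ Aarav ∩ Sven ∩ Uma ∩ Sofia: (none).
Restricted to 07:40–15:00: (none).
Windows ≥ 90 min: (none).

none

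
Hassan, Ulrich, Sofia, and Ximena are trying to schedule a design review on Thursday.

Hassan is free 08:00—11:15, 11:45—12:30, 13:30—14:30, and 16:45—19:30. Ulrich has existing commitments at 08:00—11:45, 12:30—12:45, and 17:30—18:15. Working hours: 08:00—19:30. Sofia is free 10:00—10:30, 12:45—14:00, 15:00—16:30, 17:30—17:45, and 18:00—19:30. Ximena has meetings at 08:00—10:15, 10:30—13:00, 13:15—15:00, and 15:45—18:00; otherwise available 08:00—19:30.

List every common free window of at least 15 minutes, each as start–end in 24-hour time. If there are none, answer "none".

18:15–19:30

Ulrich free within 08:00–19:30: 11:45–12:30, 12:45–17:30, 18:15–19:30.
Ximena free within 08:00–19:30: 10:15–10:30, 13:00–13:15, 15:00–15:45, 18:00–19:30.
Hassan ∩ Ulrich: 11:45–12:30, 13:30–14:30, 16:45–17:30, 18:15–19:30.
Hassan ∩ Ulrich ∩ Sofia: 13:30–14:00, 18:15–19:30.
Hassan ∩ Ulrich ∩ Sofia ∩ Ximena: 18:15–19:30.
Windows ≥ 15 min: 18:15–19:30.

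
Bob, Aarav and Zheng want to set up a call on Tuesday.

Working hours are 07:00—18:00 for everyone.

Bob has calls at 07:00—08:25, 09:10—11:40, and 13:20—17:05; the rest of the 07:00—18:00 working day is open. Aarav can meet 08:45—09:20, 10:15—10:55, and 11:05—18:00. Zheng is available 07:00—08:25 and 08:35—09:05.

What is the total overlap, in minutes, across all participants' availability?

20 minutes

Bob free within 07:00–18:00: 08:25–09:10, 11:40–13:20, 17:05–18:00.
Bob ∩ Aarav: 08:45–09:10, 11:40–13:20, 17:05–18:00.
Bob ∩ Aarav ∩ Zheng: 08:45–09:05.
Total common minutes: 20.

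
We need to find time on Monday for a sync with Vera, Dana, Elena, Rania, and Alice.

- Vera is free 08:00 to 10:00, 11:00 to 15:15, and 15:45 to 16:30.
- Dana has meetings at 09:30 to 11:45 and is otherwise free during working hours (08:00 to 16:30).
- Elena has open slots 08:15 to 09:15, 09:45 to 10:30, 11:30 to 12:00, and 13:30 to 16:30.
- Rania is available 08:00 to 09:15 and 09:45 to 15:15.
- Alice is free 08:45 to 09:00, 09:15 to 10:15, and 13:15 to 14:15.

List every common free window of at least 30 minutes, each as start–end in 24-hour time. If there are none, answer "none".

Dana free within 08:00–16:30: 08:00–09:30, 11:45–16:30.
Vera ∩ Dana: 08:00–09:30, 11:45–15:15, 15:45–16:30.
Vera ∩ Dana ∩ Elena: 08:15–09:15, 11:45–12:00, 13:30–15:15, 15:45–16:30.
Vera ∩ Dana ∩ Elena ∩ Rania: 08:15–09:15, 11:45–12:00, 13:30–15:15.
Vera ∩ Dana ∩ Elena ∩ Rania ∩ Alice: 08:45–09:00, 13:30–14:15.
Windows ≥ 30 min: 13:30–14:15.

13:30–14:15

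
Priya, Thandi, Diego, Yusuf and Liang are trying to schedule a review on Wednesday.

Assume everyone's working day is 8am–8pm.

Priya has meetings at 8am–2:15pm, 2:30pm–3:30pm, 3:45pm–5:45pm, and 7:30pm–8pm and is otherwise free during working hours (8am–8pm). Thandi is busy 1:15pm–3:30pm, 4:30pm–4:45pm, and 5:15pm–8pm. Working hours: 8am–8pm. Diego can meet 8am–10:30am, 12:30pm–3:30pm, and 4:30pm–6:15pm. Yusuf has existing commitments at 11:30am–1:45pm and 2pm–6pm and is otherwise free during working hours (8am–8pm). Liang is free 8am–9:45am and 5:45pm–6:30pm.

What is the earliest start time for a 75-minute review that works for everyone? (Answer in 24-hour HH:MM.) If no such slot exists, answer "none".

none

Priya free within 08:00–20:00: 14:15–14:30, 15:30–15:45, 17:45–19:30.
Thandi free within 08:00–20:00: 08:00–13:15, 15:30–16:30, 16:45–17:15.
Yusuf free within 08:00–20:00: 08:00–11:30, 13:45–14:00, 18:00–20:00.
Priya ∩ Thandi: 15:30–15:45.
Priya ∩ Thandi ∩ Diego: (none).
Priya ∩ Thandi ∩ Diego ∩ Yusuf: (none).
Priya ∩ Thandi ∩ Diego ∩ Yusuf ∩ Liang: (none).
Windows ≥ 75 min: (none).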